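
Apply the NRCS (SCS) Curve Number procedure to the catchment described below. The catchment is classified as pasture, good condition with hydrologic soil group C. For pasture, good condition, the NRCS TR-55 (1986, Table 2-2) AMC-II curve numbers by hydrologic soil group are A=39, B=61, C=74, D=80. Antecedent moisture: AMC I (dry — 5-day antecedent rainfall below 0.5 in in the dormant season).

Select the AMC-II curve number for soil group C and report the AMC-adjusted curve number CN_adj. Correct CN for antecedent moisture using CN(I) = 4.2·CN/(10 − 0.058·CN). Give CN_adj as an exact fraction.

CN_adj = 77700/1427 ≈ 54.450

NRCS table: pasture, good condition, soil group C → CN(II) = 74
Adjust CN=74 to AMC I: 4.2·74/(10 − 0.058·74) → (1554/5) ÷ (1427/250) = 77700/1427 ≈ 54.450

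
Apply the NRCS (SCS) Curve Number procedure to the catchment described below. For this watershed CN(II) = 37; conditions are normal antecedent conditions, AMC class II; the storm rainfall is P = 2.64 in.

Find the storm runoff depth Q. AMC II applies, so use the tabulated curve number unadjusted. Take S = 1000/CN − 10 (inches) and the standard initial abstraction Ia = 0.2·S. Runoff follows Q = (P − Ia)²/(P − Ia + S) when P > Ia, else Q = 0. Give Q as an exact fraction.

AMC II — tabulated CN = 37 applies directly.
S = 1000/37 − 10 = 630/37 in ≈ 17.027 in
Ia = 0.2S: 0.2·17.027 = 3.405 in (exactly 126/37)
P = 2.640 ≤ Ia = 3.405 in: entire storm abstracted, Q = 0.

Q = 0 in ≈ 0.000 in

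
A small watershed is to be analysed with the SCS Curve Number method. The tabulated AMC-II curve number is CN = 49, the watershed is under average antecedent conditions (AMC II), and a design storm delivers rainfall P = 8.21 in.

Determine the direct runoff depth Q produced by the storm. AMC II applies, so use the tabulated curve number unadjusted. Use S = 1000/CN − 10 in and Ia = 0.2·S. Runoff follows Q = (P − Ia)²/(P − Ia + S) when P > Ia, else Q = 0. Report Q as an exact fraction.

Average conditions: CN = 49 (no AMC adjustment).
S = 1000/49 − 10 = 510/49 in ≈ 10.408 in
Initial abstraction Ia = S/5 = (510/49)/5 = 102/49 ≈ 2.082 in
P − Ia = 8.210 − 2.082 = 30029/4900 ≈ 6.128 in (> 0, runoff occurs)
Q = (30029/4900)²/((30029/4900) + 510/49) = (901740841/24010000)/(81029/4900) = 901740841/397042100 in ≈ 2.271 in

Q = 901740841/397042100 in ≈ 2.271 in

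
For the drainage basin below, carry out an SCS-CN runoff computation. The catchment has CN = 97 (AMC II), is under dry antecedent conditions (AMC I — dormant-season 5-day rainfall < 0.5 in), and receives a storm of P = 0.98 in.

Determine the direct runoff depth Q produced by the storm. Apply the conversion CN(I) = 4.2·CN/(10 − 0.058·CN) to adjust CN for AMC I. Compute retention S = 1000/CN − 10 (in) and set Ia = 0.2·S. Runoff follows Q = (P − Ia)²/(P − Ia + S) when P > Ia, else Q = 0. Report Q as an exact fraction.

Dry (AMC I): CN(I) = 4.2·97/(10 − 0.058·97) = (2037/5)/(2187/500) = 67900/729 ≈ 93.141
S = 1000/(67900/729) − 10 = 500/679 in ≈ 0.736 in
Ia = 0.2·(500/679) = 100/679 in ≈ 0.147 in
P − Ia = 0.980 − 0.147 = 28271/33950 ≈ 0.833 in (> 0, runoff occurs)
Q: (28271/33950)² ÷ (53271/33950) = 799249441/1808550450 in (≈ 0.442 in)

Q = 799249441/1808550450 in ≈ 0.442 in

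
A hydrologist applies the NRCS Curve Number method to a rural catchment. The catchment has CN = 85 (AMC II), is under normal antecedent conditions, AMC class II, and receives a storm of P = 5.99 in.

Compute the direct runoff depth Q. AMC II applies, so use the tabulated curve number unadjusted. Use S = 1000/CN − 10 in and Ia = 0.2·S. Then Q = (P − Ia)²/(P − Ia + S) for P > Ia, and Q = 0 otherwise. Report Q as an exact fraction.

Q = 91833889/21391100 in ≈ 4.293 in

AMC II — tabulated CN = 85 applies directly.
S = 1000/85 − 10 = 30/17 in ≈ 1.765 in
Ia = 0.2S: 0.2·1.765 = 0.353 in (exactly 6/17)
P − Ia = 5.990 − 0.353 = 9583/1700 ≈ 5.637 in (> 0, runoff occurs)
Runoff Q = (P−Ia)²/(P−Ia+S) = (5.637)²/(5.637+1.765) = 91833889/21391100 ≈ 4.293 in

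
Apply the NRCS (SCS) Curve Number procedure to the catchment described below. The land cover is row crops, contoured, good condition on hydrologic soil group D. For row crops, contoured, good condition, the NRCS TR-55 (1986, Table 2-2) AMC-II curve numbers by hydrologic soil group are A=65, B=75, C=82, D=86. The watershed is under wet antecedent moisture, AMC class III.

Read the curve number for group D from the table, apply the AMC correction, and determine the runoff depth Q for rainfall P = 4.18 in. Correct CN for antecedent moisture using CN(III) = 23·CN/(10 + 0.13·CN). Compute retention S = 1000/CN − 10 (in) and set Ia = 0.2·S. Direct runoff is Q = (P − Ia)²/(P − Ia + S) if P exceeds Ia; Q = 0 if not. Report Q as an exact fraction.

NRCS table: row crops, contoured, good condition, soil group D → CN(II) = 86
Adjust CN=86 to AMC III: 23·86/(10 + 0.13·86) → 1978 ÷ (1059/50) = 98900/1059 ≈ 93.390
Max retention: S = 1000/(98900/1059) − 10 = 700/989 in (≈ 0.708 in)
Ia = 0.2·(700/989) = 140/989 in ≈ 0.142 in
Since P=4.180 > Ia=0.142: effective rainfall P−Ia = 199701/49450 in
Runoff Q = (P−Ia)²/(P−Ia+S) = (4.038)²/(4.038+0.708) = 39880489401/11605964450 ≈ 3.436 in

Q = 39880489401/11605964450 in ≈ 3.436 in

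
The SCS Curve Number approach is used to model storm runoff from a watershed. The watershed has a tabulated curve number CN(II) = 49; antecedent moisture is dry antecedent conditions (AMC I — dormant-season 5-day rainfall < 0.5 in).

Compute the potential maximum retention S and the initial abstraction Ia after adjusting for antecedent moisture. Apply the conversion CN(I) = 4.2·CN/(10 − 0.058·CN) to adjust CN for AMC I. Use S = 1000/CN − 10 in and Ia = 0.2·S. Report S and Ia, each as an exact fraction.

Dry (AMC I): CN(I) = 4.2·49/(10 − 0.058·49) = (1029/5)/(3579/500) = 34300/1193 ≈ 28.751
Max retention: S = 1000/(34300/1193) − 10 = 8500/343 in (≈ 24.781 in)
Initial abstraction Ia = S/5 = (8500/343)/5 = 1700/343 ≈ 4.956 in

S = 8500/343 in ≈ 24.781 in; Ia = 1700/343 in ≈ 4.956 in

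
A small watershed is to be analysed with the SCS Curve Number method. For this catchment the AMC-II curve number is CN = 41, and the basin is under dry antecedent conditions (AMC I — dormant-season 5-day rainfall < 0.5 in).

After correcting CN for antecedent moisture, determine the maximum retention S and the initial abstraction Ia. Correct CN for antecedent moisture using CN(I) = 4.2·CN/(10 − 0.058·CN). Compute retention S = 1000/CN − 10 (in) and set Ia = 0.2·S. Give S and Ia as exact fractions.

CN(I) from CN(II)=41: (4.2·41)/(10 − 0.058·41) = 86100/3811 ≈ 22.592
Retention S: 1000/CN − 10 with CN=22.592 → S = 29500/861 ≈ 34.262 in
Initial abstraction Ia = S/5 = (29500/861)/5 = 5900/861 ≈ 6.852 in

S = 29500/861 in ≈ 34.262 in; Ia = 5900/861 in ≈ 6.852 in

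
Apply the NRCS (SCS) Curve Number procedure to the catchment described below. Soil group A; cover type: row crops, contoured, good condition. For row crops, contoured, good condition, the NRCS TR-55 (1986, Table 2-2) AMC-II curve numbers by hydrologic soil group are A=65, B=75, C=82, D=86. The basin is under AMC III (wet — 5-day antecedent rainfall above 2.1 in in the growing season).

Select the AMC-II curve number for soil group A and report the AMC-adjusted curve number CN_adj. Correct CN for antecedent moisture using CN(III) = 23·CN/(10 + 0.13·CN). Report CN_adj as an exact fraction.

NRCS table: row crops, contoured, good condition, soil group A → CN(II) = 65
Adjust CN=65 to AMC III: 23·65/(10 + 0.13·65) → 1495 ÷ (369/20) = 29900/369 ≈ 81.030

CN_adj = 29900/369 ≈ 81.030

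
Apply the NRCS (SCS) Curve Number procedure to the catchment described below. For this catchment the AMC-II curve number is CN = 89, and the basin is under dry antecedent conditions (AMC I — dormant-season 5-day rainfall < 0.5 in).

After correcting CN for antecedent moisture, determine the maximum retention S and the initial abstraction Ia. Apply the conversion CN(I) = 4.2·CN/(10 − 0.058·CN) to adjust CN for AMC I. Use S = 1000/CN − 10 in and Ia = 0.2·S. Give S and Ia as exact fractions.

S = 5500/1869 in ≈ 2.943 in; Ia = 1100/1869 in ≈ 0.589 in

Dry (AMC I): CN(I) = 4.2·89/(10 − 0.058·89) = (1869/5)/(2419/500) = 186900/2419 ≈ 77.263
Retention S: 1000/CN − 10 with CN=77.263 → S = 5500/1869 ≈ 2.943 in
Initial abstraction Ia = S/5 = (5500/1869)/5 = 1100/1869 ≈ 0.589 in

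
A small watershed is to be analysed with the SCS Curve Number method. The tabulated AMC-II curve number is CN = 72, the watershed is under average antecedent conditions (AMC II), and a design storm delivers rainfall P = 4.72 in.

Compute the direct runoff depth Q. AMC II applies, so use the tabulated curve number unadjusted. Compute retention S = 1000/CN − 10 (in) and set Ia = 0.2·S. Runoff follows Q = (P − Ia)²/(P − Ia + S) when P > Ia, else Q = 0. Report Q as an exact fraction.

Q = 786769/396450 in ≈ 1.985 in

AMC II — tabulated CN = 72 applies directly.
Retention S: 1000/CN − 10 with CN=72.000 → S = 35/9 ≈ 3.889 in
Initial abstraction Ia = S/5 = (35/9)/5 = 7/9 ≈ 0.778 in
P − Ia = 4.720 − 0.778 = 887/225 ≈ 3.942 in (> 0, runoff occurs)
Runoff Q = (P−Ia)²/(P−Ia+S) = (3.942)²/(3.942+3.889) = 786769/396450 ≈ 1.985 in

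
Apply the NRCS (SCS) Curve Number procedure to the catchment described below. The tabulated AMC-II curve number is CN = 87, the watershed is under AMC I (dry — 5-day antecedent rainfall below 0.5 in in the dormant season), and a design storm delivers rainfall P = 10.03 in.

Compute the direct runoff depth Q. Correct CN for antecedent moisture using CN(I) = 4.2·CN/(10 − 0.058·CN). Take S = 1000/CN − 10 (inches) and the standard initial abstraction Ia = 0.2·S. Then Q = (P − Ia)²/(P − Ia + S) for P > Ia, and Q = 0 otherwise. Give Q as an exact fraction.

Dry (AMC I): CN(I) = 4.2·87/(10 − 0.058·87) = (1827/5)/(2477/500) = 182700/2477 ≈ 73.759
S = 1000/(182700/2477) − 10 = 6500/1827 in ≈ 3.558 in
Ia = 0.2·(6500/1827) = 1300/1827 in ≈ 0.712 in
Excess rainfall: 10.030 − 0.712 = 9.318 in; P > Ia so Q > 0
Q: (1702481/182700)² ÷ (2352481/182700) = 2898441555361/429798278700 in (≈ 6.744 in)

Q = 2898441555361/429798278700 in ≈ 6.744 in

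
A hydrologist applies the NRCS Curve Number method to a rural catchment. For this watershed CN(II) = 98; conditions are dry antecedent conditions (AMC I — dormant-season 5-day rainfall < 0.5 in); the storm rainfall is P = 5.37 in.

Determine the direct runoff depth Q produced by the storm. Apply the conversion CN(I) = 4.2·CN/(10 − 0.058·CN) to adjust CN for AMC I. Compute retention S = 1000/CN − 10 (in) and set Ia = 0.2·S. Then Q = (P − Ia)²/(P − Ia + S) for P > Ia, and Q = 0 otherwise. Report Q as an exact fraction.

CN(I) from CN(II)=98: (4.2·98)/(10 − 0.058·98) = 102900/1079 ≈ 95.366
S = 1000/(102900/1079) − 10 = 500/1029 in ≈ 0.486 in
Initial abstraction Ia = S/5 = (500/1029)/5 = 100/1029 ≈ 0.097 in
Since P=5.370 > Ia=0.097: effective rainfall P−Ia = 542573/102900 in
Runoff Q = (P−Ia)²/(P−Ia+S) = (5.273)²/(5.273+0.486) = 294385460329/60975761700 ≈ 4.828 in

Q = 294385460329/60975761700 in ≈ 4.828 in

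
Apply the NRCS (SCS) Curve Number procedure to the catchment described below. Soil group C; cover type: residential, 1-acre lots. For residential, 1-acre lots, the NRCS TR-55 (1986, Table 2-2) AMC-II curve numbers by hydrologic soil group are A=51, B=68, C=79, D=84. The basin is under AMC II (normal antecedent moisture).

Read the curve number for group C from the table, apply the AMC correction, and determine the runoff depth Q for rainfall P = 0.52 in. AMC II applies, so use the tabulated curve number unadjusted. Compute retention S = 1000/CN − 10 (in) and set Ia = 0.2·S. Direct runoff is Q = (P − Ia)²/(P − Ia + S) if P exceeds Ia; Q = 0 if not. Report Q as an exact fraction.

Q = 0 in ≈ 0.000 in

NRCS table: residential, 1-acre lots, soil group C → CN(II) = 79
CN(II) = 79; AMC II needs no correction.
Max retention: S = 1000/79 − 10 = 210/79 in (≈ 2.658 in)
Ia = 0.2·(210/79) = 42/79 in ≈ 0.532 in
P = 0.520 ≤ Ia = 0.532 in: entire storm abstracted, Q = 0.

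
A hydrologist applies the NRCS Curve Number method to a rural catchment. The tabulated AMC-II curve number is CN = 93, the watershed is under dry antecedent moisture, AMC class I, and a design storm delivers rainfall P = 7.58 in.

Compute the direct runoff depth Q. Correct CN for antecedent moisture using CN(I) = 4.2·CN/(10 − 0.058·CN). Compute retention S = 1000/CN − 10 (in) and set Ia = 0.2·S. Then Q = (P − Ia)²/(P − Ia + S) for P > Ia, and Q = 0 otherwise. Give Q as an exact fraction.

Dry (AMC I): CN(I) = 4.2·93/(10 − 0.058·93) = (1953/5)/(2303/500) = 27900/329 ≈ 84.802
S = 1000/(27900/329) − 10 = 500/279 in ≈ 1.792 in
Ia = 0.2S: 0.2·1.792 = 0.358 in (exactly 100/279)
P − Ia = 7.580 − 0.358 = 100741/13950 ≈ 7.222 in (> 0, runoff occurs)
Runoff Q = (P−Ia)²/(P−Ia+S) = (7.222)²/(7.222+1.792) = 10148749081/1754086950 ≈ 5.786 in

Q = 10148749081/1754086950 in ≈ 5.786 in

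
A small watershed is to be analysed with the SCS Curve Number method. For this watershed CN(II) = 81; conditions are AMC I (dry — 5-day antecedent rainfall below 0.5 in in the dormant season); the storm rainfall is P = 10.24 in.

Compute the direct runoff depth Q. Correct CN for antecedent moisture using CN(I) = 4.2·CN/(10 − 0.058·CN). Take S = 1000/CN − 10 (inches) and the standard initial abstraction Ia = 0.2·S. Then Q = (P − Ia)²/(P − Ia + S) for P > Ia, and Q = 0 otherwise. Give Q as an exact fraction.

CN(I) from CN(II)=81: (4.2·81)/(10 − 0.058·81) = 170100/2651 ≈ 64.164
Retention S: 1000/CN − 10 with CN=64.164 → S = 9500/1701 ≈ 5.585 in
Ia = 0.2S: 0.2·5.585 = 1.117 in (exactly 1900/1701)
Excess rainfall: 10.240 − 1.117 = 9.123 in; P > Ia so Q > 0
Q: (387956/42525)² ÷ (625456/42525) = 9406866121/1662344775 in (≈ 5.659 in)

Q = 9406866121/1662344775 in ≈ 5.659 in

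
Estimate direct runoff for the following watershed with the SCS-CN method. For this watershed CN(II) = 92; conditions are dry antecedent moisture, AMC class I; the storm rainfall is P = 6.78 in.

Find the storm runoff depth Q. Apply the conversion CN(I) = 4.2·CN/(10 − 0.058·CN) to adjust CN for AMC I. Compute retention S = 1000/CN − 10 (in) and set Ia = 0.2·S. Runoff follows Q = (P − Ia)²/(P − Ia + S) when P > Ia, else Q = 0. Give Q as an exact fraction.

Q = 23635065169/4920248550 in ≈ 4.804 in

Dry (AMC I): CN(I) = 4.2·92/(10 − 0.058·92) = (1932/5)/(583/125) = 48300/583 ≈ 82.847
Max retention: S = 1000/(48300/583) − 10 = 1000/483 in (≈ 2.070 in)
Ia = 0.2·(1000/483) = 200/483 in ≈ 0.414 in
Since P=6.780 > Ia=0.414: effective rainfall P−Ia = 153737/24150 in
Runoff Q = (P−Ia)²/(P−Ia+S) = (6.366)²/(6.366+2.070) = 23635065169/4920248550 ≈ 4.804 in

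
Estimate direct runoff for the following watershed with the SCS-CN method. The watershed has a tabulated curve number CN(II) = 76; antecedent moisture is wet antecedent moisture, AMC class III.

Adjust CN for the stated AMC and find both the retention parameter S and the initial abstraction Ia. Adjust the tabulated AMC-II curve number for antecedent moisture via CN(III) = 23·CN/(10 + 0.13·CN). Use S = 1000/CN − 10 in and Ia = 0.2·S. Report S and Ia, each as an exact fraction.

CN(III) from CN(II)=76: (23·76)/(10 + 0.13·76) = 43700/497 ≈ 87.928
S = 1000/(43700/497) − 10 = 600/437 in ≈ 1.373 in
Ia = 0.2·(600/437) = 120/437 in ≈ 0.275 in

S = 600/437 in ≈ 1.373 in; Ia = 120/437 in ≈ 0.275 in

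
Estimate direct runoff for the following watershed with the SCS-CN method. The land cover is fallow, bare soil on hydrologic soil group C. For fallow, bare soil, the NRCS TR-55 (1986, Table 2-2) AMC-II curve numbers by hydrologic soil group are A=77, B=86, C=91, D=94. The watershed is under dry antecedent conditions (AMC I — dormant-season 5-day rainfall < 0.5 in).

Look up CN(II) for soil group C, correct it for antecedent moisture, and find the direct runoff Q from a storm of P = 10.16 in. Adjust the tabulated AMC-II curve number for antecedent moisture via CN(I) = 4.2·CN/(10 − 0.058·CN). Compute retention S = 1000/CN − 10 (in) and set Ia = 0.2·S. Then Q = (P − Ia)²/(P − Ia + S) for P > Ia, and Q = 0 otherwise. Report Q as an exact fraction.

Q = 11903936402/1527191575 in ≈ 7.795 in

NRCS table: fallow, bare soil, soil group C → CN(II) = 91
Dry (AMC I): CN(I) = 4.2·91/(10 − 0.058·91) = (1911/5)/(2361/500) = 63700/787 ≈ 80.940
Max retention: S = 1000/(63700/787) − 10 = 1500/637 in (≈ 2.355 in)
Ia = 0.2S: 0.2·2.355 = 0.471 in (exactly 300/637)
P − Ia = 10.160 − 0.471 = 154298/15925 ≈ 9.689 in (> 0, runoff occurs)
Q: (154298/15925)² ÷ (191798/15925) = 11903936402/1527191575 in (≈ 7.795 in)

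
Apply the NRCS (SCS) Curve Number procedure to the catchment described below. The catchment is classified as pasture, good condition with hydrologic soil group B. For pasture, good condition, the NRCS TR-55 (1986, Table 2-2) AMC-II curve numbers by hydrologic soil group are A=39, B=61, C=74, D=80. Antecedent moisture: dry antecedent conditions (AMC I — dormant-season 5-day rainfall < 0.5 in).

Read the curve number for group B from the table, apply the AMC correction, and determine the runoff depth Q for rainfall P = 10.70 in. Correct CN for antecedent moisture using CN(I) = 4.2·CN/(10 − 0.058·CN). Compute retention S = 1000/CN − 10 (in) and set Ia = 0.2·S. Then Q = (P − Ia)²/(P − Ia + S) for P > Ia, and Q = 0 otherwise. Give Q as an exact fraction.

Q = 1068570721/417132030 in ≈ 2.562 in

NRCS table: pasture, good condition, soil group B → CN(II) = 61
Adjust CN=61 to AMC I: 4.2·61/(10 − 0.058·61) → (1281/5) ÷ (3231/500) = 42700/1077 ≈ 39.647
Max retention: S = 1000/(42700/1077) − 10 = 6500/427 in (≈ 15.222 in)
Ia = 0.2·(6500/427) = 1300/427 in ≈ 3.044 in
Excess rainfall: 10.700 − 3.044 = 7.656 in; P > Ia so Q > 0
Runoff Q = (P−Ia)²/(P−Ia+S) = (7.656)²/(7.656+15.222) = 1068570721/417132030 ≈ 2.562 in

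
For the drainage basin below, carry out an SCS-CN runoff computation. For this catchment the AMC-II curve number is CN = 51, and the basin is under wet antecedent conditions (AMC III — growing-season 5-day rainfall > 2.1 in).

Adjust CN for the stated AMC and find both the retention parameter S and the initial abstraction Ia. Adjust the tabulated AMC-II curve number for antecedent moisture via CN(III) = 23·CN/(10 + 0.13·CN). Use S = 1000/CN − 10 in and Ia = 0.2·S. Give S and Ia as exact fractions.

Wet (AMC III): CN(III) = 23·51/(10 + 0.13·51) = 1173/(1663/100) = 117300/1663 ≈ 70.535
Retention S: 1000/CN − 10 with CN=70.535 → S = 4900/1173 ≈ 4.177 in
Ia = 0.2S: 0.2·4.177 = 0.835 in (exactly 980/1173)

S = 4900/1173 in ≈ 4.177 in; Ia = 980/1173 in ≈ 0.835 in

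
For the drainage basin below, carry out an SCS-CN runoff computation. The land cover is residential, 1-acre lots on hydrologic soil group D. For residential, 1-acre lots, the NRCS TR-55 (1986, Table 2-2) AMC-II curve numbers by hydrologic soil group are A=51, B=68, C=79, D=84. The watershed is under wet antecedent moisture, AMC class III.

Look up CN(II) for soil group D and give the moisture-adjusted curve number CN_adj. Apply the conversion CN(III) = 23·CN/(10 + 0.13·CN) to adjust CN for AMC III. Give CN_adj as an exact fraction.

CN_adj = 48300/523 ≈ 92.352

NRCS table: residential, 1-acre lots, soil group D → CN(II) = 84
Adjust CN=84 to AMC III: 23·84/(10 + 0.13·84) → 1932 ÷ (523/25) = 48300/523 ≈ 92.352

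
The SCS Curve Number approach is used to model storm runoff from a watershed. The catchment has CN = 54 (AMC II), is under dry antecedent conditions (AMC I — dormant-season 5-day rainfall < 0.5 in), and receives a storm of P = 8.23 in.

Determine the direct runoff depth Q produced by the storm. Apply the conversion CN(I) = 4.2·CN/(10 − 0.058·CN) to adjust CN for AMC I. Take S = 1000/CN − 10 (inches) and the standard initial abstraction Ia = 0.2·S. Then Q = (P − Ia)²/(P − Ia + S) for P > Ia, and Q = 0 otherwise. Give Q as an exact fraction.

Dry (AMC I): CN(I) = 4.2·54/(10 − 0.058·54) = (1134/5)/(1717/250) = 56700/1717 ≈ 33.023
Max retention: S = 1000/(56700/1717) − 10 = 11500/567 in (≈ 20.282 in)
Initial abstraction Ia = S/5 = (11500/567)/5 = 2300/567 ≈ 4.056 in
Excess rainfall: 8.230 − 4.056 = 4.174 in; P > Ia so Q > 0
Runoff Q = (P−Ia)²/(P−Ia+S) = (4.174)²/(4.174+20.282) = 55998962881/78622544700 ≈ 0.712 in

Q = 55998962881/78622544700 in ≈ 0.712 in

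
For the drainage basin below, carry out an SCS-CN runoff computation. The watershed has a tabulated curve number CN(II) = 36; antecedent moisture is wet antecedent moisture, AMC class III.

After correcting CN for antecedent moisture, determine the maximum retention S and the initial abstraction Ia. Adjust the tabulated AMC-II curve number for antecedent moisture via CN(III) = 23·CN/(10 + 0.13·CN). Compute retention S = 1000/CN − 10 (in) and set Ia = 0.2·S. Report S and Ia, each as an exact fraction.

Adjust CN=36 to AMC III: 23·36/(10 + 0.13·36) → 828 ÷ (367/25) = 20700/367 ≈ 56.403
Retention S: 1000/CN − 10 with CN=56.403 → S = 1600/207 ≈ 7.729 in
Initial abstraction Ia = S/5 = (1600/207)/5 = 320/207 ≈ 1.546 in

S = 1600/207 in ≈ 7.729 in; Ia = 320/207 in ≈ 1.546 in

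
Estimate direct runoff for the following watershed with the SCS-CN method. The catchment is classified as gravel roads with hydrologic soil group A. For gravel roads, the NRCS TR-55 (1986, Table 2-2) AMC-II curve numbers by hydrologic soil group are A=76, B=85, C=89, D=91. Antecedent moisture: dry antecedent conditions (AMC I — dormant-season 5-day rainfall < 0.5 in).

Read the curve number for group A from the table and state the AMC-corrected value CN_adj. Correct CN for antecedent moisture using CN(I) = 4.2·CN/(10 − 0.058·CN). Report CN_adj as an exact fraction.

NRCS table: gravel roads, soil group A → CN(II) = 76
Dry (AMC I): CN(I) = 4.2·76/(10 − 0.058·76) = (1596/5)/(699/125) = 13300/233 ≈ 57.082

CN_adj = 13300/233 ≈ 57.082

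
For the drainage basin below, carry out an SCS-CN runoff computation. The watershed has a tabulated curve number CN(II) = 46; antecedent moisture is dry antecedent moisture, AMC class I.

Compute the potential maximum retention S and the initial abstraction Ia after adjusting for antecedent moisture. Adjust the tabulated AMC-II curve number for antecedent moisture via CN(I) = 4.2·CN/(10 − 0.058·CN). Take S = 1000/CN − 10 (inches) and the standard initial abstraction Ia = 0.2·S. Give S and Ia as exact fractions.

S = 4500/161 in ≈ 27.950 in; Ia = 900/161 in ≈ 5.590 in

Adjust CN=46 to AMC I: 4.2·46/(10 − 0.058·46) → (966/5) ÷ (1833/250) = 16100/611 ≈ 26.350
Max retention: S = 1000/(16100/611) − 10 = 4500/161 in (≈ 27.950 in)
Initial abstraction Ia = S/5 = (4500/161)/5 = 900/161 ≈ 5.590 in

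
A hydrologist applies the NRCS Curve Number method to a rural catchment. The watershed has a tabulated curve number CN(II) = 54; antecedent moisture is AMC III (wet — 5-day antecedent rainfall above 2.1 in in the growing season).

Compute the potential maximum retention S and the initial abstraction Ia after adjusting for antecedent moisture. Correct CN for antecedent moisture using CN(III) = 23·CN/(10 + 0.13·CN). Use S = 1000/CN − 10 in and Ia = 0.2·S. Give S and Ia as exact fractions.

S = 100/27 in ≈ 3.704 in; Ia = 20/27 in ≈ 0.741 in

CN(III) from CN(II)=54: (23·54)/(10 + 0.13·54) = 2700/37 ≈ 72.973
Retention S: 1000/CN − 10 with CN=72.973 → S = 100/27 ≈ 3.704 in
Ia = 0.2·(100/27) = 20/27 in ≈ 0.741 in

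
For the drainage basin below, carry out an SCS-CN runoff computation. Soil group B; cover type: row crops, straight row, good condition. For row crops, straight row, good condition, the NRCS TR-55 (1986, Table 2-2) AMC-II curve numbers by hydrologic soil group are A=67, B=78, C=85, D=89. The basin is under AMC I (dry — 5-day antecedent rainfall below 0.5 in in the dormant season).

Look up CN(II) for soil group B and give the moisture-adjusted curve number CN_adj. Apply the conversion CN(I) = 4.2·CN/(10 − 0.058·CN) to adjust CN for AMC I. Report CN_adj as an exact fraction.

CN_adj = 81900/1369 ≈ 59.825

NRCS table: row crops, straight row, good condition, soil group B → CN(II) = 78
Dry (AMC I): CN(I) = 4.2·78/(10 − 0.058·78) = (1638/5)/(1369/250) = 81900/1369 ≈ 59.825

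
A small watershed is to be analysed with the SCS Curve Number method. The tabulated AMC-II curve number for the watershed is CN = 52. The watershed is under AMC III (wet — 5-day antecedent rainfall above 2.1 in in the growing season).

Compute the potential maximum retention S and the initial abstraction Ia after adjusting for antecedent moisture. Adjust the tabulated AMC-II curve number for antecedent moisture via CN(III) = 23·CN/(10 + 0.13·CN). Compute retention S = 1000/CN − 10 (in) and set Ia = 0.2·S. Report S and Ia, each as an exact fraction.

S = 1200/299 in ≈ 4.013 in; Ia = 240/299 in ≈ 0.803 in

Wet (AMC III): CN(III) = 23·52/(10 + 0.13·52) = 1196/(419/25) = 29900/419 ≈ 71.360
S = 1000/(29900/419) − 10 = 1200/299 in ≈ 4.013 in
Initial abstraction Ia = S/5 = (1200/299)/5 = 240/299 ≈ 0.803 in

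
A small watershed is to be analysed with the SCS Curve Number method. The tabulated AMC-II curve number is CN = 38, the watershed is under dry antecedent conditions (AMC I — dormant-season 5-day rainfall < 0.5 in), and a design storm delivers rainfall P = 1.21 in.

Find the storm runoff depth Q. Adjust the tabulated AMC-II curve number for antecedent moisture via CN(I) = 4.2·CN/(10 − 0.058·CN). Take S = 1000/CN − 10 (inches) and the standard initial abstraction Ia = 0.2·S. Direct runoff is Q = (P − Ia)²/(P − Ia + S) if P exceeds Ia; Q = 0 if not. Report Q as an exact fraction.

Q = 0 in ≈ 0.000 in

Adjust CN=38 to AMC I: 4.2·38/(10 − 0.058·38) → (798/5) ÷ (1949/250) = 39900/1949 ≈ 20.472
Max retention: S = 1000/(39900/1949) − 10 = 15500/399 in (≈ 38.847 in)
Ia = 0.2S: 0.2·38.847 = 7.769 in (exactly 3100/399)
P = 1.210 ≤ Ia = 7.769 in: entire storm abstracted, Q = 0.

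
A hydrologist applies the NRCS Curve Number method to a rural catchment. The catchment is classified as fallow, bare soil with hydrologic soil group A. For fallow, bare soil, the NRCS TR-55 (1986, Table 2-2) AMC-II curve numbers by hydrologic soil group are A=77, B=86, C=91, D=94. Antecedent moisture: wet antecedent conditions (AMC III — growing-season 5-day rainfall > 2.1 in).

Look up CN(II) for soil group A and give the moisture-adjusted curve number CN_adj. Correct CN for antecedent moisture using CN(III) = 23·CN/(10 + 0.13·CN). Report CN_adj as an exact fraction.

NRCS table: fallow, bare soil, soil group A → CN(II) = 77
CN(III) from CN(II)=77: (23·77)/(10 + 0.13·77) = 7700/87 ≈ 88.506

CN_adj = 7700/87 ≈ 88.506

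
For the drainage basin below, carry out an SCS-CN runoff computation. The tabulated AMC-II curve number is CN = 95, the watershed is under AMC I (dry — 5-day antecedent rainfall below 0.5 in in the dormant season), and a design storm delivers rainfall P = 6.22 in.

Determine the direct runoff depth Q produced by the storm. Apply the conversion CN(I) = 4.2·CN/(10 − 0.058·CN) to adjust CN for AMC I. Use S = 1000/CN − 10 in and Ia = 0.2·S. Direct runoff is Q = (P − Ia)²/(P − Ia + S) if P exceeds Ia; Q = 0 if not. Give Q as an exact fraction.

Q = 14182189921/2874575550 in ≈ 4.934 in

Dry (AMC I): CN(I) = 4.2·95/(10 − 0.058·95) = 399/(449/100) = 39900/449 ≈ 88.864
S = 1000/(39900/449) − 10 = 500/399 in ≈ 1.253 in
Ia = 0.2·(500/399) = 100/399 in ≈ 0.251 in
P − Ia = 6.220 − 0.251 = 119089/19950 ≈ 5.969 in (> 0, runoff occurs)
Runoff Q = (P−Ia)²/(P−Ia+S) = (5.969)²/(5.969+1.253) = 14182189921/2874575550 ≈ 4.934 in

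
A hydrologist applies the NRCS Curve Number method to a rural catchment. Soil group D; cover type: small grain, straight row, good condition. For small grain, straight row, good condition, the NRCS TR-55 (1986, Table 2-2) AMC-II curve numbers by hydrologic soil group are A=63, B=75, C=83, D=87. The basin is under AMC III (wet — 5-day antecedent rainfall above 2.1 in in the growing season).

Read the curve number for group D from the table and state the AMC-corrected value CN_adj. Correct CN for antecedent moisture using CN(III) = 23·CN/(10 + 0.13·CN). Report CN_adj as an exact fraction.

CN_adj = 200100/2131 ≈ 93.900

NRCS table: small grain, straight row, good condition, soil group D → CN(II) = 87
Wet (AMC III): CN(III) = 23·87/(10 + 0.13·87) = 2001/(2131/100) = 200100/2131 ≈ 93.900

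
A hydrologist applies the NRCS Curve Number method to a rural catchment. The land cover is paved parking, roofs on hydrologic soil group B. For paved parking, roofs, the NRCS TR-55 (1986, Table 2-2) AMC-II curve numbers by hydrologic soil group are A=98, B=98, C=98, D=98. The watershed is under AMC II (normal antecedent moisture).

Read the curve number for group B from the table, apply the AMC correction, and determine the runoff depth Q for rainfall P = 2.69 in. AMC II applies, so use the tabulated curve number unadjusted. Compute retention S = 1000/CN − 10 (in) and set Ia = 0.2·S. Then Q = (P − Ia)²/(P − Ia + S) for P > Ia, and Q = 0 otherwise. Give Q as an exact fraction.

NRCS table: paved parking, roofs, soil group B → CN(II) = 98
AMC II — tabulated CN = 98 applies directly.
Retention S: 1000/CN − 10 with CN=98.000 → S = 10/49 ≈ 0.204 in
Ia = 0.2S: 0.2·0.204 = 0.041 in (exactly 2/49)
Since P=2.690 > Ia=0.041: effective rainfall P−Ia = 12981/4900 in
Q = (12981/4900)²/((12981/4900) + 10/49) = (168506361/24010000)/(13981/4900) = 168506361/68506900 in ≈ 2.460 in

Q = 168506361/68506900 in ≈ 2.460 in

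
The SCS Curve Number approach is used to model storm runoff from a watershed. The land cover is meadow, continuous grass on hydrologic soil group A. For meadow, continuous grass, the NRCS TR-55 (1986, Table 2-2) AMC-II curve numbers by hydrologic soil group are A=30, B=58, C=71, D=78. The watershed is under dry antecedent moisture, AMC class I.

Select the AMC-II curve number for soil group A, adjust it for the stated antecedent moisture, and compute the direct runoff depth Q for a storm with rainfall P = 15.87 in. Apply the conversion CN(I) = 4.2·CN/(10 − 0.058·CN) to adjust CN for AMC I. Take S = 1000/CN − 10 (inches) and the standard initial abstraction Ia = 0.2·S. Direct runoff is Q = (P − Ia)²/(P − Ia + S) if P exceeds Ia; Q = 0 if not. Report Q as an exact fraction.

NRCS table: meadow, continuous grass, soil group A → CN(II) = 30
CN(I) from CN(II)=30: (4.2·30)/(10 − 0.058·30) = 900/59 ≈ 15.254
Max retention: S = 1000/(900/59) − 10 = 500/9 in (≈ 55.556 in)
Ia = 0.2·(500/9) = 100/9 in ≈ 11.111 in
P − Ia = 15.870 − 11.111 = 4283/900 ≈ 4.759 in (> 0, runoff occurs)
Q = (4283/900)²/((4283/900) + 500/9) = (18344089/810000)/(54283/900) = 18344089/48854700 in ≈ 0.375 in

Q = 18344089/48854700 in ≈ 0.375 in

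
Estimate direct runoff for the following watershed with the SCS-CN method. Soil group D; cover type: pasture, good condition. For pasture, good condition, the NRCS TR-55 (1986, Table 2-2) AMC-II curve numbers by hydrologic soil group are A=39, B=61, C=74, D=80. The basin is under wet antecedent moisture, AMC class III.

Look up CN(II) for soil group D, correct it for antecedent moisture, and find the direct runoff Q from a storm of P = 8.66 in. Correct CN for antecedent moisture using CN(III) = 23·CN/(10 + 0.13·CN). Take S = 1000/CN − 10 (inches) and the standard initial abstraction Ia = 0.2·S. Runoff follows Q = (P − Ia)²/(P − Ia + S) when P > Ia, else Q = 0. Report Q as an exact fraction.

NRCS table: pasture, good condition, soil group D → CN(II) = 80
Wet (AMC III): CN(III) = 23·80/(10 + 0.13·80) = 1840/(102/5) = 4600/51 ≈ 90.196
S = 1000/(4600/51) − 10 = 25/23 in ≈ 1.087 in
Initial abstraction Ia = S/5 = (25/23)/5 = 5/23 ≈ 0.217 in
Excess rainfall: 8.660 − 0.217 = 8.443 in; P > Ia so Q > 0
Q = (9709/1150)²/((9709/1150) + 25/23) = (94264681/1322500)/(10959/1150) = 94264681/12602850 in ≈ 7.480 in

Q = 94264681/12602850 in ≈ 7.480 in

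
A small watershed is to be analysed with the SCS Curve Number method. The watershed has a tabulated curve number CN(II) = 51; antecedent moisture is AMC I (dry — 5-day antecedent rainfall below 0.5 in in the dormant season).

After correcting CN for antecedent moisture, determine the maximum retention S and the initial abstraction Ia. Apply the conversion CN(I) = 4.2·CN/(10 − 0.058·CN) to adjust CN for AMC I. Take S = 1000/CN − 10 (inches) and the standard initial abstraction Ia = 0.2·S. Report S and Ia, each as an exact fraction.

S = 3500/153 in ≈ 22.876 in; Ia = 700/153 in ≈ 4.575 in

Dry (AMC I): CN(I) = 4.2·51/(10 − 0.058·51) = (1071/5)/(3521/500) = 15300/503 ≈ 30.417
Max retention: S = 1000/(15300/503) − 10 = 3500/153 in (≈ 22.876 in)
Initial abstraction Ia = S/5 = (3500/153)/5 = 700/153 ≈ 4.575 in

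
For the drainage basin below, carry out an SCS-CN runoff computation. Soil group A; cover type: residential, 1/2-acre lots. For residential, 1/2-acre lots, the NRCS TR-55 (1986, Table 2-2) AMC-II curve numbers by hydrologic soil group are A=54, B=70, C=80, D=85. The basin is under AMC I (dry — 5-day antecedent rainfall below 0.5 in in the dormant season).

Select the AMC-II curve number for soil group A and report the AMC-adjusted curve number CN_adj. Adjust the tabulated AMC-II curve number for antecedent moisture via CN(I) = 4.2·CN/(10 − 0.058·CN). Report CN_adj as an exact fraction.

CN_adj = 56700/1717 ≈ 33.023

NRCS table: residential, 1/2-acre lots, soil group A → CN(II) = 54
Adjust CN=54 to AMC I: 4.2·54/(10 − 0.058·54) → (1134/5) ÷ (1717/250) = 56700/1717 ≈ 33.023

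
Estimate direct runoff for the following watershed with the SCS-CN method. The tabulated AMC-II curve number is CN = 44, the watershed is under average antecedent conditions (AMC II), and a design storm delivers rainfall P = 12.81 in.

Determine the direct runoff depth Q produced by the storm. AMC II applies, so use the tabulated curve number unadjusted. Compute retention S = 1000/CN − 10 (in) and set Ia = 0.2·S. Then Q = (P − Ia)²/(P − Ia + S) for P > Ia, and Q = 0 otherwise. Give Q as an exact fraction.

Average conditions: CN = 44 (no AMC adjustment).
Retention S: 1000/CN − 10 with CN=44.000 → S = 140/11 ≈ 12.727 in
Ia = 0.2S: 0.2·12.727 = 2.545 in (exactly 28/11)
Since P=12.810 > Ia=2.545: effective rainfall P−Ia = 11291/1100 in
Q = (11291/1100)²/((11291/1100) + 140/11) = (127486681/1210000)/(25291/1100) = 18212383/3974300 in ≈ 4.583 in

Q = 18212383/3974300 in ≈ 4.583 in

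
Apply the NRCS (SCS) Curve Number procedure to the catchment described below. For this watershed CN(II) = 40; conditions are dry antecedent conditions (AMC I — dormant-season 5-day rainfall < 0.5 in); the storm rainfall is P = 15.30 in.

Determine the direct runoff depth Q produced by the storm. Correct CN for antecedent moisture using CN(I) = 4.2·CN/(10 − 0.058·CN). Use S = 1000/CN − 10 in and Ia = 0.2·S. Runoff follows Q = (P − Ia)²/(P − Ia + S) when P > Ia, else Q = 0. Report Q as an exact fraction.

Q = 326041/214970 in ≈ 1.517 in

Adjust CN=40 to AMC I: 4.2·40/(10 − 0.058·40) → 168 ÷ (192/25) = 175/8 ≈ 21.875
Retention S: 1000/CN − 10 with CN=21.875 → S = 250/7 ≈ 35.714 in
Ia = 0.2·(250/7) = 50/7 in ≈ 7.143 in
P − Ia = 15.300 − 7.143 = 571/70 ≈ 8.157 in (> 0, runoff occurs)
Q: (571/70)² ÷ (3071/70) = 326041/214970 in (≈ 1.517 in)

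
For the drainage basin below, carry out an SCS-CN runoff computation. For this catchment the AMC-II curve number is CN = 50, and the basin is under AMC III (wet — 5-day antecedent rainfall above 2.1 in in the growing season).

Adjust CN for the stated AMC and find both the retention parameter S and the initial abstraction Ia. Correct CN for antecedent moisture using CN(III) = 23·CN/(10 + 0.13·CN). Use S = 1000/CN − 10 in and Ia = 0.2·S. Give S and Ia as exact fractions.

S = 100/23 in ≈ 4.348 in; Ia = 20/23 in ≈ 0.870 in

Wet (AMC III): CN(III) = 23·50/(10 + 0.13·50) = 1150/(33/2) = 2300/33 ≈ 69.697
Retention S: 1000/CN − 10 with CN=69.697 → S = 100/23 ≈ 4.348 in
Initial abstraction Ia = S/5 = (100/23)/5 = 20/23 ≈ 0.870 in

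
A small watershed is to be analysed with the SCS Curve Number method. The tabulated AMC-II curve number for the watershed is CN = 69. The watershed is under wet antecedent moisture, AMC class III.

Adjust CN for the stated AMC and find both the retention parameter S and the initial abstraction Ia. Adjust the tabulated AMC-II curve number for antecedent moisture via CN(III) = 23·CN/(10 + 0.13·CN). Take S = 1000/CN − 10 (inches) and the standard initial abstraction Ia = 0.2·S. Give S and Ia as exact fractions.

Wet (AMC III): CN(III) = 23·69/(10 + 0.13·69) = 1587/(1897/100) = 158700/1897 ≈ 83.658
Max retention: S = 1000/(158700/1897) − 10 = 3100/1587 in (≈ 1.953 in)
Initial abstraction Ia = S/5 = (3100/1587)/5 = 620/1587 ≈ 0.391 in

S = 3100/1587 in ≈ 1.953 in; Ia = 620/1587 in ≈ 0.391 in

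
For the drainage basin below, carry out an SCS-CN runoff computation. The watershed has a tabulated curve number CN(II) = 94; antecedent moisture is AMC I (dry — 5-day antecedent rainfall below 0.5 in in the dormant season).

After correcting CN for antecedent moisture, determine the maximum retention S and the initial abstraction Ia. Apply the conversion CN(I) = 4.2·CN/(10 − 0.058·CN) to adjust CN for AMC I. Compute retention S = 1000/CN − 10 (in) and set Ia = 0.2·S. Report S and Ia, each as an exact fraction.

Dry (AMC I): CN(I) = 4.2·94/(10 − 0.058·94) = (1974/5)/(1137/250) = 32900/379 ≈ 86.807
S = 1000/(32900/379) − 10 = 500/329 in ≈ 1.520 in
Initial abstraction Ia = S/5 = (500/329)/5 = 100/329 ≈ 0.304 in

S = 500/329 in ≈ 1.520 in; Ia = 100/329 in ≈ 0.304 in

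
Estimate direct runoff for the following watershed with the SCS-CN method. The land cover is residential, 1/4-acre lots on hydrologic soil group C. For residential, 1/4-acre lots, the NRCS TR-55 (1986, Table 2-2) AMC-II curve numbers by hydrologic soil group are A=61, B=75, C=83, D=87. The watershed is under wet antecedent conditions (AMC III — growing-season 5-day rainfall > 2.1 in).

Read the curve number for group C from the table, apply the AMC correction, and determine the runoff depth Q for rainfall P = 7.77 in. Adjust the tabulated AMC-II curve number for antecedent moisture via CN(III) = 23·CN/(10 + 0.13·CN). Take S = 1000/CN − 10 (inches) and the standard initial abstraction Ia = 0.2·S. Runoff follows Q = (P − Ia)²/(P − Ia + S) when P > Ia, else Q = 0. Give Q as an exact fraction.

NRCS table: residential, 1/4-acre lots, soil group C → CN(II) = 83
CN(III) from CN(II)=83: (23·83)/(10 + 0.13·83) = 190900/2079 ≈ 91.823
Retention S: 1000/CN − 10 with CN=91.823 → S = 1700/1909 ≈ 0.891 in
Ia = 0.2·(1700/1909) = 340/1909 in ≈ 0.178 in
Since P=7.770 > Ia=0.178: effective rainfall P−Ia = 1449293/190900 in
Runoff Q = (P−Ia)²/(P−Ia+S) = (7.592)²/(7.592+0.891) = 2100450199849/309123033700 ≈ 6.795 in

Q = 2100450199849/309123033700 in ≈ 6.795 in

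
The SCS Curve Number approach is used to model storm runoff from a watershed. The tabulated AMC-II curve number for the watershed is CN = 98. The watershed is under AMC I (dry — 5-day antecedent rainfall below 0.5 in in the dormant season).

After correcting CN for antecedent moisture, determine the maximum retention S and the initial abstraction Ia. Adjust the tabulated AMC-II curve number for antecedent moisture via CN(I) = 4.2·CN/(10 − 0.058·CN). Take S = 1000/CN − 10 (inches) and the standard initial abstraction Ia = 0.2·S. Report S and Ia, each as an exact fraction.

S = 500/1029 in ≈ 0.486 in; Ia = 100/1029 in ≈ 0.097 in

CN(I) from CN(II)=98: (4.2·98)/(10 − 0.058·98) = 102900/1079 ≈ 95.366
S = 1000/(102900/1079) − 10 = 500/1029 in ≈ 0.486 in
Ia = 0.2S: 0.2·0.486 = 0.097 in (exactly 100/1029)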